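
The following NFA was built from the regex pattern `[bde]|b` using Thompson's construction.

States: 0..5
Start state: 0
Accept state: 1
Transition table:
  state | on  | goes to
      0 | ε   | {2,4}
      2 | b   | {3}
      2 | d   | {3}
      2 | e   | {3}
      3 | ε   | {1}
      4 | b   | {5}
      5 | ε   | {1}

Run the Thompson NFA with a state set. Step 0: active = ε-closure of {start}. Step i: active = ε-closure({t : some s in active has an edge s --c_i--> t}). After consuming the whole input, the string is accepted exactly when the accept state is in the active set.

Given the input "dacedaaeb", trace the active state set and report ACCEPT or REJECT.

initial (ε-close {0}): {0,2,4}
'd' @ 1: {1,3}  [accepting]
'a' @ 2: {}  — dead — no transitions
rest 'cedaaeb' ignored (set empty)
end set {} — state 1 not in

Answer: REJECT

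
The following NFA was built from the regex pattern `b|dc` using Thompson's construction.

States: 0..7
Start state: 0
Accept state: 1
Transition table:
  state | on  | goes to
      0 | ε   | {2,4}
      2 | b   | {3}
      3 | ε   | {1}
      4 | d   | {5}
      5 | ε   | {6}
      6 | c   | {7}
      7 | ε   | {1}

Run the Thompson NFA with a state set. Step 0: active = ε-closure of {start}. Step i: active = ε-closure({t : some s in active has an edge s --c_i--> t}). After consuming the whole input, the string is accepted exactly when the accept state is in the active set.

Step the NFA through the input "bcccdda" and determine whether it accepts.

S₀ = ε-closure({0}) = {0,2,4}
'b' @ 1: {1,3}  [accepting]
'c' @ 2: {}  — no active states
rest 'ccdda' ignored (set empty)
after full input: {}  (accept=1 not in)

Answer: REJECT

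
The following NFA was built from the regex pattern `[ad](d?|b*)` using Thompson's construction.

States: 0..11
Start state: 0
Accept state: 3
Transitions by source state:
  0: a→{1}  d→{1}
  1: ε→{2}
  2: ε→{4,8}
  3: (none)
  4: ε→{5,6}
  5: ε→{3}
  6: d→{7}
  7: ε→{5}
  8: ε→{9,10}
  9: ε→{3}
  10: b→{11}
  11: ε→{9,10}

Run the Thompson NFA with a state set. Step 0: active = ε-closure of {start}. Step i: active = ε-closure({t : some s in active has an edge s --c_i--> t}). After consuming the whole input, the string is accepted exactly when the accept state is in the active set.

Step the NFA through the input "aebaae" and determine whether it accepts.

Answer: REJECT

Steps:
initial (ε-close {0}): {0}
'a' @ 1: {1,2,3,4,5,6,8,9,10}  ✓accept
'e' @ 2: {}  — no active states
rest 'baae' ignored (set empty)
final: {}; accept 3 not in set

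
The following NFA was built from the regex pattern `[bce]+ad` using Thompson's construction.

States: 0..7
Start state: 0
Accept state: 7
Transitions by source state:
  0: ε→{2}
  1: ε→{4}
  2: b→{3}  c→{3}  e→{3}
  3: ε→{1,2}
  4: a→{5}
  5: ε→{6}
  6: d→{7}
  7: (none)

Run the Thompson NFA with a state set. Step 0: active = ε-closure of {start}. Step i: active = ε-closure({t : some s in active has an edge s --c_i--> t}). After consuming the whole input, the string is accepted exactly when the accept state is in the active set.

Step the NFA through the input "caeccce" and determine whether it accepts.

Answer: REJECT

Steps:
S₀ = ε-closure({0}) = {0,2}
'c' @ 1: {1,2,3,4}
'a' @ 2: {5,6}
'e' @ 3: {}  — state set empty
rest 'ccce' ignored (set empty)
end set {} — state 7 not in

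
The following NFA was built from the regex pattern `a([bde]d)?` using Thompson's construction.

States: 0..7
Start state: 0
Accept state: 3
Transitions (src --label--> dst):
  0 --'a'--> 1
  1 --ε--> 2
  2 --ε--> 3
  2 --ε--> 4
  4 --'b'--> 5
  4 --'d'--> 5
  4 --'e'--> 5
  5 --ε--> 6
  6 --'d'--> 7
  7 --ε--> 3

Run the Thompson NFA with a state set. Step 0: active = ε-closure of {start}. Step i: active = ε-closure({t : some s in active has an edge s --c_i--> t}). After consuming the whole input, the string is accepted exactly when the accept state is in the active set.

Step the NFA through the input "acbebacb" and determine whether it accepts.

Answer: REJECT

Derivation:
initial (ε-close {0}): {0}
'a' @ 1: {1,2,3,4}  (accept∈set)
'c' @ 2: {}  — dead — no transitions
rest 'bebacb' ignored (set empty)
end set {} — state 3 not in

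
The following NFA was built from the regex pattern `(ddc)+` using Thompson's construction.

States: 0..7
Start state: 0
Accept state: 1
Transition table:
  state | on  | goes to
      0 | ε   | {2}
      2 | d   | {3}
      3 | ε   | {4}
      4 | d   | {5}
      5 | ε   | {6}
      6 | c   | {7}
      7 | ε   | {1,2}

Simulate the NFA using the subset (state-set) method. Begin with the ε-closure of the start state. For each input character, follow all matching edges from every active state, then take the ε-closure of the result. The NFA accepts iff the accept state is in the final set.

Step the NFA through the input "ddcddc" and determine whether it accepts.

S₀ = ε-closure({0}) = {0,2}
'd' @ 1: {3,4}
'd' @ 2: {5,6}
'c' @ 3: {1,2,7}  (accept∈set)
'd' @ 4: {3,4}
'd' @ 5: {5,6}
'c' @ 6: {1,2,7}  (accept∈set)
end set {1,2,7} — state 1 in

Answer: ACCEPT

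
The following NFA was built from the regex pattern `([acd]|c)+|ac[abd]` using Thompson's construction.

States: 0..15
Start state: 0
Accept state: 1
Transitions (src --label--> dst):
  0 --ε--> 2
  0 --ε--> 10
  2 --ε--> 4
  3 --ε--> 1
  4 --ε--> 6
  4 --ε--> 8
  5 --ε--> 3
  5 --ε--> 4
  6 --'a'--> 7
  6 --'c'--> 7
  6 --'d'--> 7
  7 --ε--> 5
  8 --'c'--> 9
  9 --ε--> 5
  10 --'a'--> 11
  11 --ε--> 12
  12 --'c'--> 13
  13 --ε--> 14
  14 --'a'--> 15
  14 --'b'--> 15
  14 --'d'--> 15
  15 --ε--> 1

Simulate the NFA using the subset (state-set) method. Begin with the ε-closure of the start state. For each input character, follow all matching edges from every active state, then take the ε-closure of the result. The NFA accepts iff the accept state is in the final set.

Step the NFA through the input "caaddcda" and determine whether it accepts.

Answer: ACCEPT

Trace:
start: ε-closure({0}) = {0,2,4,6,8,10}
'c' @ 1: {1,3,4,5,6,7,8,9}  (accept∈set)
'a' @ 2: {1,3,4,5,6,7,8}  (accept∈set)
'a' @ 3: {1,3,4,5,6,7,8}  (accept∈set)
'd' @ 4: {1,3,4,5,6,7,8}  (accept∈set)
'd' @ 5: {1,3,4,5,6,7,8}  (accept∈set)
'c' @ 6: {1,3,4,5,6,7,8,9}  (accept∈set)
'd' @ 7: {1,3,4,5,6,7,8}  (accept∈set)
'a' @ 8: {1,3,4,5,6,7,8}  (accept∈set)
end set {1,3,4,5,6,7,8} — state 1 in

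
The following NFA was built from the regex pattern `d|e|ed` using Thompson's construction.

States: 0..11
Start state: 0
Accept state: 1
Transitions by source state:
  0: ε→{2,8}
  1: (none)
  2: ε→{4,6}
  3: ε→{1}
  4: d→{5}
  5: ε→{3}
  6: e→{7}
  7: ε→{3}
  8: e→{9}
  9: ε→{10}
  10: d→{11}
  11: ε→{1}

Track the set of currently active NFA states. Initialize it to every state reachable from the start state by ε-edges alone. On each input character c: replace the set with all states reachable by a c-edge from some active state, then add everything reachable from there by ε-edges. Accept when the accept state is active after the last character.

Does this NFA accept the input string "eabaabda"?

initial (ε-close {0}): {0,2,4,6,8}
'e' @ 1: {1,3,7,9,10}  ✓accept
'a' @ 2: {}  — dead — no transitions
rest 'baabda' ignored (set empty)
end set {} — state 1 not in

Answer: REJECT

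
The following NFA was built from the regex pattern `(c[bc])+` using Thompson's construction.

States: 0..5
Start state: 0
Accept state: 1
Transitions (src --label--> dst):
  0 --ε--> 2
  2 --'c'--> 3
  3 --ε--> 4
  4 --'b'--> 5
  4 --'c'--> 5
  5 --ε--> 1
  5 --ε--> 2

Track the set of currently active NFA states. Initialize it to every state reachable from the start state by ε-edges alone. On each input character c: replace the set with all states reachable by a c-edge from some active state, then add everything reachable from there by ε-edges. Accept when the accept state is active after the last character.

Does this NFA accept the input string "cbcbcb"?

S₀ = ε-closure({0}) = {0,2}
'c' @ 1: {3,4}
'b' @ 2: {1,2,5}  ✓accept
'c' @ 3: {3,4}
'b' @ 4: {1,2,5}  ✓accept
'c' @ 5: {3,4}
'b' @ 6: {1,2,5}  ✓accept
final: {1,2,5}; accept 1 in set

Answer: ACCEPT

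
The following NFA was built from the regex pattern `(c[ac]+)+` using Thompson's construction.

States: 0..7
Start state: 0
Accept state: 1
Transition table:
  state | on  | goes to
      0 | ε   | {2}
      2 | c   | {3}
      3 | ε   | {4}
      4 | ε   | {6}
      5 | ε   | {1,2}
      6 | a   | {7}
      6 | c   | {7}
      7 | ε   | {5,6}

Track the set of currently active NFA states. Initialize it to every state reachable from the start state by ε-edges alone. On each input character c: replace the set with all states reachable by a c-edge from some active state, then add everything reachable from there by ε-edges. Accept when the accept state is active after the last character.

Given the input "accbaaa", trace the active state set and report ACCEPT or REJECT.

S₀ = ε-closure({0}) = {0,2}
'a' @ 1: {}  — no active states
rest 'ccbaaa' ignored (set empty)
after full input: {}  (accept=1 not in)

Answer: REJECT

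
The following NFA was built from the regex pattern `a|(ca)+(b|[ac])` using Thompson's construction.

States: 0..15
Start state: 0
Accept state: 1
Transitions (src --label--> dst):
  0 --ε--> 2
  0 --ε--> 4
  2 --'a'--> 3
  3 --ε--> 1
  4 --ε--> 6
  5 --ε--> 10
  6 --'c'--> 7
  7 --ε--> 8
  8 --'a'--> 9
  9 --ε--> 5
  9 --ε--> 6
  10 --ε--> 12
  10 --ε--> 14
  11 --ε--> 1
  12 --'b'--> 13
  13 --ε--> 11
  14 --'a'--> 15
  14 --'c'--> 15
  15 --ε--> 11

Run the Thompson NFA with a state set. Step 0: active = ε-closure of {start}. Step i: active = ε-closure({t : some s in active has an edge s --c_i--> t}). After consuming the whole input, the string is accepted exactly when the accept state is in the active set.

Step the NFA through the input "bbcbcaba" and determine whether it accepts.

Answer: REJECT

Derivation:
initial (ε-close {0}): {0,2,4,6}
'b' @ 1: {}  — dead — no transitions
rest 'bcbcaba' ignored (set empty)
final: {}; accept 1 not in set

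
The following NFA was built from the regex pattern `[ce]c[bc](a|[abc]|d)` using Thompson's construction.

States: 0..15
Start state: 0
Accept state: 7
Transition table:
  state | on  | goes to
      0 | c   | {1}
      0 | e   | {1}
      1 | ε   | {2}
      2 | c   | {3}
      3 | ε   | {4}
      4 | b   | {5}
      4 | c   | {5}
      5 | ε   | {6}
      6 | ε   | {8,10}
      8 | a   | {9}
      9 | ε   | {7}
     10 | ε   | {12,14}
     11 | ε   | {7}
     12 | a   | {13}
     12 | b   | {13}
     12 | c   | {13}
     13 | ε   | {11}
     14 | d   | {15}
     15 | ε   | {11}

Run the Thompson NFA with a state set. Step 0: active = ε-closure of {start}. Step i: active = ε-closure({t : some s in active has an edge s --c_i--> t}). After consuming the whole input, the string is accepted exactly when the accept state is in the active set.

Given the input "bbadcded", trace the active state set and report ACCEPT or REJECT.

initial (ε-close {0}): {0}
'b' @ 1: {}  — state set empty
rest 'badcded' ignored (set empty)
after full input: {}  (accept=7 not in)

Answer: REJECT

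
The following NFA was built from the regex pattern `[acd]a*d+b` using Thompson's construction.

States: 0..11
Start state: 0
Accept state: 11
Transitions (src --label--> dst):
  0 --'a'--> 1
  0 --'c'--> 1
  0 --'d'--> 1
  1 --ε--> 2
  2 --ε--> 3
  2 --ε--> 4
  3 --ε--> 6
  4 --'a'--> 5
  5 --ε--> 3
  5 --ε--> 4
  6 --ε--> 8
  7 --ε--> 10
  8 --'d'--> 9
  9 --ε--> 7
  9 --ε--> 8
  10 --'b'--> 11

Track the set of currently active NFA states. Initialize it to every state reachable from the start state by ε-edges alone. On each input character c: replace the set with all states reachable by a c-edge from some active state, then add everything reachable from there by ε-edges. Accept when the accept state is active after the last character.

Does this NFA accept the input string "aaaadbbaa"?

Answer: REJECT

Derivation:
start: ε-closure({0}) = {0}
'a' @ 1: {1,2,3,4,6,8}
'a' @ 2: {3,4,5,6,8}
'a' @ 3: {3,4,5,6,8}
'a' @ 4: {3,4,5,6,8}
'd' @ 5: {7,8,9,10}
'b' @ 6: {11}  ✓accept
'b' @ 7: {}  — dead — no transitions
rest 'aa' ignored (set empty)
end set {} — state 11 not in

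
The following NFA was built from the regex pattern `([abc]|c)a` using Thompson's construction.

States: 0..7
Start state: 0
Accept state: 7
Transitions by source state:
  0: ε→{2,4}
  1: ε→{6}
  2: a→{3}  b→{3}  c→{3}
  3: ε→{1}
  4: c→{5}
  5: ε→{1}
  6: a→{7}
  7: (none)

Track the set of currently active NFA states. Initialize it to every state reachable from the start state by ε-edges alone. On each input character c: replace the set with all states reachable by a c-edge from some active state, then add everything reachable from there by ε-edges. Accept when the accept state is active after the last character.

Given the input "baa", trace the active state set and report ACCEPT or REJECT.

Answer: REJECT

Steps:
S₀ = ε-closure({0}) = {0,2,4}
'b' @ 1: {1,3,6}
'a' @ 2: {7}  [accepting]
'a' @ 3: {}  — no active states
final: {}; accept 7 not in set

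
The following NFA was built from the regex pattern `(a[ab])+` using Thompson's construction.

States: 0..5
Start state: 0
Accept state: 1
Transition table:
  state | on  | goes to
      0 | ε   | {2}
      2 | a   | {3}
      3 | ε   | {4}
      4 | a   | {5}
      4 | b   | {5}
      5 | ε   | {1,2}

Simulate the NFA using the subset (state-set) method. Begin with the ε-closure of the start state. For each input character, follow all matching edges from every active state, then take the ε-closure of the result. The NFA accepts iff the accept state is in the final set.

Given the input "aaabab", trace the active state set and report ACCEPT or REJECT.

Answer: ACCEPT

Trace:
S₀ = ε-closure({0}) = {0,2}
'a' @ 1: {3,4}
'a' @ 2: {1,2,5}  (accept∈set)
'a' @ 3: {3,4}
'b' @ 4: {1,2,5}  (accept∈set)
'a' @ 5: {3,4}
'b' @ 6: {1,2,5}  (accept∈set)
final: {1,2,5}; accept 1 in set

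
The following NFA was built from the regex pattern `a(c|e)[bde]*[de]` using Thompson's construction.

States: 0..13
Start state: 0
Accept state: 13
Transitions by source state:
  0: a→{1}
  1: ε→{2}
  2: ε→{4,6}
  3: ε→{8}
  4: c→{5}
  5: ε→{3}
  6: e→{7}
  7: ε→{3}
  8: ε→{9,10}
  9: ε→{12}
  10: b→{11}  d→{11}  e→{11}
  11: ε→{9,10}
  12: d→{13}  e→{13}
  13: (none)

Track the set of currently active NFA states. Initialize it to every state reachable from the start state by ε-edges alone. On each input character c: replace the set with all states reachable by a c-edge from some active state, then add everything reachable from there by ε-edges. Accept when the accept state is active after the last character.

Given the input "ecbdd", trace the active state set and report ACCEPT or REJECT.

Answer: REJECT

Trace:
start: ε-closure({0}) = {0}
'e' @ 1: {}  — state set empty
rest 'cbdd' ignored (set empty)
after full input: {}  (accept=13 not in)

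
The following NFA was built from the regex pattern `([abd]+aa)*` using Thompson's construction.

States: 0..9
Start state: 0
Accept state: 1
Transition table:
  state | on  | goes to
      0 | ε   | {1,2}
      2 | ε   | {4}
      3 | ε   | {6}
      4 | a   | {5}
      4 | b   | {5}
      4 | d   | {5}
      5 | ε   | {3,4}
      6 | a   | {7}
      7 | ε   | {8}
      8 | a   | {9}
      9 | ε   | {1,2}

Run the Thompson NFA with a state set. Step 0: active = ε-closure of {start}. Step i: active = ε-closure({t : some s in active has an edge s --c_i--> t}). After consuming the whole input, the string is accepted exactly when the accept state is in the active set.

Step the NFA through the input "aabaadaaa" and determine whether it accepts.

S₀ = ε-closure({0}) = {0,1,2,4}
'a' @ 1: {3,4,5,6}
'a' @ 2: {3,4,5,6,7,8}
'b' @ 3: {3,4,5,6}
'a' @ 4: {3,4,5,6,7,8}
'a' @ 5: {1,2,3,4,5,6,7,8,9}  [accepting]
'd' @ 6: {3,4,5,6}
'a' @ 7: {3,4,5,6,7,8}
'a' @ 8: {1,2,3,4,5,6,7,8,9}  [accepting]
'a' @ 9: {1,2,3,4,5,6,7,8,9}  [accepting]
after full input: {1,2,3,4,5,6,7,8,9}  (accept=1 in)

Answer: ACCEPT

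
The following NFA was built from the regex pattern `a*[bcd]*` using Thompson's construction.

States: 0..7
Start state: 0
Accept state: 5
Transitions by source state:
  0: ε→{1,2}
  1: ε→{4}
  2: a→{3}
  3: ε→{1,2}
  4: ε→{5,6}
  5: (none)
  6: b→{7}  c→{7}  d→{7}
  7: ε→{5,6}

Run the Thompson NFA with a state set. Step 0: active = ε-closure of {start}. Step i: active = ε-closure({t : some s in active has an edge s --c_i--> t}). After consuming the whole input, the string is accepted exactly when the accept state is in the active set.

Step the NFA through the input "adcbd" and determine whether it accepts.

Answer: ACCEPT

Trace:
S₀ = ε-closure({0}) = {0,1,2,4,5,6}
'a' @ 1: {1,2,3,4,5,6}  ✓accept
'd' @ 2: {5,6,7}  ✓accept
'c' @ 3: {5,6,7}  ✓accept
'b' @ 4: {5,6,7}  ✓accept
'd' @ 5: {5,6,7}  ✓accept
final: {5,6,7}; accept 5 in set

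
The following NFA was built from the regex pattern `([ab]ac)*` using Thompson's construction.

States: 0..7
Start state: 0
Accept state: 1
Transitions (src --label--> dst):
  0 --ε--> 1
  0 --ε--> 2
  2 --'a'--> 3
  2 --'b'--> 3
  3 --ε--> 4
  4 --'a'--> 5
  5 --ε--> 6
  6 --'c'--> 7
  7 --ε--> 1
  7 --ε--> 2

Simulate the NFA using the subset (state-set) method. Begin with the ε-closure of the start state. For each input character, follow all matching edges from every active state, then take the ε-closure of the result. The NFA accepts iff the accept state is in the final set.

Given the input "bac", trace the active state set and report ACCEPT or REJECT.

Answer: ACCEPT

Trace:
start: ε-closure({0}) = {0,1,2}
'b' @ 1: {3,4}
'a' @ 2: {5,6}
'c' @ 3: {1,2,7}  (accept∈set)
final: {1,2,7}; accept 1 in set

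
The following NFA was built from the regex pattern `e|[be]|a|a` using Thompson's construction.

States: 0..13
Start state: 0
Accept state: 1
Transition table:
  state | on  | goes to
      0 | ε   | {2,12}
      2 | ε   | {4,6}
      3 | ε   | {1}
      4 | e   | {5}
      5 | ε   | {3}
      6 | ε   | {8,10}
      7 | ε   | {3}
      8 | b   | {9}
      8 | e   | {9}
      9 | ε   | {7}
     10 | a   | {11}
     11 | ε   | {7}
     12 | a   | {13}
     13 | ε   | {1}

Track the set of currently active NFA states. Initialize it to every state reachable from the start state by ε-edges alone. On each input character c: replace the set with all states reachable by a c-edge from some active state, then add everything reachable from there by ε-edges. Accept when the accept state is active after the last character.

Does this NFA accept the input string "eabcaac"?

initial (ε-close {0}): {0,2,4,6,8,10,12}
'e' @ 1: {1,3,5,7,9}  [accepting]
'a' @ 2: {}  — no active states
rest 'bcaac' ignored (set empty)
after full input: {}  (accept=1 not in)

Answer: REJECT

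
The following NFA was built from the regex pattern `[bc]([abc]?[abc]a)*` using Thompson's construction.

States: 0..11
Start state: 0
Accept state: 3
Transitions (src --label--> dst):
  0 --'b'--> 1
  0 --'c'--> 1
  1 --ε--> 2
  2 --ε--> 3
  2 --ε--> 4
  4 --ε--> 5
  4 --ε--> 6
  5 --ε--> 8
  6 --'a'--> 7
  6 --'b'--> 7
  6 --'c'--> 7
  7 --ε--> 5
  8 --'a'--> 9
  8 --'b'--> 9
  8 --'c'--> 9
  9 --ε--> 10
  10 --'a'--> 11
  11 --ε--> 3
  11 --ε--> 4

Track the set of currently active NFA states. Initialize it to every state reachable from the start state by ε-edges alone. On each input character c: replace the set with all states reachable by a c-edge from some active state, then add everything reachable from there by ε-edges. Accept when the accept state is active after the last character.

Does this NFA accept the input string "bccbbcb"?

Answer: REJECT

Trace:
start: ε-closure({0}) = {0}
'b' @ 1: {1,2,3,4,5,6,8}  [accepting]
'c' @ 2: {5,7,8,9,10}
'c' @ 3: {9,10}
'b' @ 4: {}  — dead — no transitions
rest 'bcb' ignored (set empty)
final: {}; accept 3 not in set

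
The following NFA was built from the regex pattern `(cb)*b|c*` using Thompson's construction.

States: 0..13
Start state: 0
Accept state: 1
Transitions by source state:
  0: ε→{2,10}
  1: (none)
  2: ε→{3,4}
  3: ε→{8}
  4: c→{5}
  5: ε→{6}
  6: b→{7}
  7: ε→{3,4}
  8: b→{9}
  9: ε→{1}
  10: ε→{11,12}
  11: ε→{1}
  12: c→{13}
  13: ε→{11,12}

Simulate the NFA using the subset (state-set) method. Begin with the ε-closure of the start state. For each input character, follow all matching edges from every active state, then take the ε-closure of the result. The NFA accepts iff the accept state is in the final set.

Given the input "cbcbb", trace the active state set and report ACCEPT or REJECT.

Answer: ACCEPT

Derivation:
S₀ = ε-closure({0}) = {0,1,2,3,4,8,10,11,12}
'c' @ 1: {1,5,6,11,12,13}  [accepting]
'b' @ 2: {3,4,7,8}
'c' @ 3: {5,6}
'b' @ 4: {3,4,7,8}
'b' @ 5: {1,9}  [accepting]
end set {1,9} — state 1 in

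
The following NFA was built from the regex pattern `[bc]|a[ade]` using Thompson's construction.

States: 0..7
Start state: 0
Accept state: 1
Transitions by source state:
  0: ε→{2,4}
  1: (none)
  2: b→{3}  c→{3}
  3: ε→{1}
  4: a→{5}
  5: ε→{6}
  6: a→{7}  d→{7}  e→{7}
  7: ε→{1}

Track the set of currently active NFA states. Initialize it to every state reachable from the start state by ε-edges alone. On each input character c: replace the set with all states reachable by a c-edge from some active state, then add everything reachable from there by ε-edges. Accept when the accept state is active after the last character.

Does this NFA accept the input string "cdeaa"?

S₀ = ε-closure({0}) = {0,2,4}
'c' @ 1: {1,3}  (accept∈set)
'd' @ 2: {}  — dead — no transitions
rest 'eaa' ignored (set empty)
final: {}; accept 1 not in set

Answer: REJECT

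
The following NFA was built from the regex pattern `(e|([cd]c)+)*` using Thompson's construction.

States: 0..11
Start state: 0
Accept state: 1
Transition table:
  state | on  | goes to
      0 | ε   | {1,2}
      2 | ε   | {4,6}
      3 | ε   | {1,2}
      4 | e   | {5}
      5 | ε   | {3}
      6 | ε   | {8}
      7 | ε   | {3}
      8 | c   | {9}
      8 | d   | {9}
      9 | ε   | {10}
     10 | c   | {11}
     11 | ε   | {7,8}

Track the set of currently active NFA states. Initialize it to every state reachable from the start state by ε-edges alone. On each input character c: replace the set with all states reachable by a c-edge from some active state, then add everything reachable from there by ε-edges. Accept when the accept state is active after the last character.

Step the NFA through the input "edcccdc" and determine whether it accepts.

Answer: ACCEPT

Trace:
initial (ε-close {0}): {0,1,2,4,6,8}
'e' @ 1: {1,2,3,4,5,6,8}  [accepting]
'd' @ 2: {9,10}
'c' @ 3: {1,2,3,4,6,7,8,11}  [accepting]
'c' @ 4: {9,10}
'c' @ 5: {1,2,3,4,6,7,8,11}  [accepting]
'd' @ 6: {9,10}
'c' @ 7: {1,2,3,4,6,7,8,11}  [accepting]
end set {1,2,3,4,6,7,8,11} — state 1 in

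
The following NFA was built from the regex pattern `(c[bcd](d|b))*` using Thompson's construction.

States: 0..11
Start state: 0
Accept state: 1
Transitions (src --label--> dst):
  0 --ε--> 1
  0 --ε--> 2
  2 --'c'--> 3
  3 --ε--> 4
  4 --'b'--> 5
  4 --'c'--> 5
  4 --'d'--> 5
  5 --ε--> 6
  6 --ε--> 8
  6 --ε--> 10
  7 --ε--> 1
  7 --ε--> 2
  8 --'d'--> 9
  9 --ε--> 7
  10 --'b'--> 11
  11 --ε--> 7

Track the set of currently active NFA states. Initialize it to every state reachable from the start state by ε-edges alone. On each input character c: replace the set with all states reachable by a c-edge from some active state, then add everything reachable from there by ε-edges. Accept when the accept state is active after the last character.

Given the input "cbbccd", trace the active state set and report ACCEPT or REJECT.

Answer: ACCEPT

Trace:
initial (ε-close {0}): {0,1,2}
'c' @ 1: {3,4}
'b' @ 2: {5,6,8,10}
'b' @ 3: {1,2,7,11}  ✓accept
'c' @ 4: {3,4}
'c' @ 5: {5,6,8,10}
'd' @ 6: {1,2,7,9}  ✓accept
final: {1,2,7,9}; accept 1 in set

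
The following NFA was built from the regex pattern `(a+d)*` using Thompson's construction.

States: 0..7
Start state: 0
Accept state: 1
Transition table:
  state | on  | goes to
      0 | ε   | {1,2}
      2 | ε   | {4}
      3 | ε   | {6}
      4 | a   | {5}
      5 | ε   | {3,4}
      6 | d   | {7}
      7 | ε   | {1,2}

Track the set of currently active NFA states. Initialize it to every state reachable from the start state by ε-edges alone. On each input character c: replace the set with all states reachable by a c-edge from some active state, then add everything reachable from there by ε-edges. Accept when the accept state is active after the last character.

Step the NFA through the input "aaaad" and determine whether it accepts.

start: ε-closure({0}) = {0,1,2,4}
'a' @ 1: {3,4,5,6}
'a' @ 2: {3,4,5,6}
'a' @ 3: {3,4,5,6}
'a' @ 4: {3,4,5,6}
'd' @ 5: {1,2,4,7}  (accept∈set)
end set {1,2,4,7} — state 1 in

Answer: ACCEPT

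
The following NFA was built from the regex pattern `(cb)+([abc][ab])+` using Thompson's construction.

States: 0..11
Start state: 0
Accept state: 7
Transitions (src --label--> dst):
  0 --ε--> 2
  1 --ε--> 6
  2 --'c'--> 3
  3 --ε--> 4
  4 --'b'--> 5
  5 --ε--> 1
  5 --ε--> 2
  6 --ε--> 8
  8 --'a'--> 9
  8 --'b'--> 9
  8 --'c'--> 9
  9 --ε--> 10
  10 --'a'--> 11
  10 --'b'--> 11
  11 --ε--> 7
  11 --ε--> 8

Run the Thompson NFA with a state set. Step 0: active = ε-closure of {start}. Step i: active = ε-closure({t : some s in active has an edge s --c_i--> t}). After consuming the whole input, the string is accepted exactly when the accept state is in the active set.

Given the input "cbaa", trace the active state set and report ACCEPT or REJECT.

start: ε-closure({0}) = {0,2}
'c' @ 1: {3,4}
'b' @ 2: {1,2,5,6,8}
'a' @ 3: {9,10}
'a' @ 4: {7,8,11}  [accepting]
after full input: {7,8,11}  (accept=7 in)

Answer: ACCEPT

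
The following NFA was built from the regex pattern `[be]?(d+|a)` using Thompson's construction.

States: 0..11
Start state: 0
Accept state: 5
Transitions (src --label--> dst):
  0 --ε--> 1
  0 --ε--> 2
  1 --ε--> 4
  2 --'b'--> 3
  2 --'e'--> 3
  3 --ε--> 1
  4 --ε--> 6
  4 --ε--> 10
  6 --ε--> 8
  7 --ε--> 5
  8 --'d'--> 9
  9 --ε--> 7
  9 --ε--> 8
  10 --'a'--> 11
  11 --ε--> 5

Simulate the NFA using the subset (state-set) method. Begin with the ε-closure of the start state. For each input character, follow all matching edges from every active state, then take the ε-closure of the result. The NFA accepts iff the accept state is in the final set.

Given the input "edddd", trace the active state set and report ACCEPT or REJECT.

S₀ = ε-closure({0}) = {0,1,2,4,6,8,10}
'e' @ 1: {1,3,4,6,8,10}
'd' @ 2: {5,7,8,9}  ✓accept
'd' @ 3: {5,7,8,9}  ✓accept
'd' @ 4: {5,7,8,9}  ✓accept
'd' @ 5: {5,7,8,9}  ✓accept
after full input: {5,7,8,9}  (accept=5 in)

Answer: ACCEPT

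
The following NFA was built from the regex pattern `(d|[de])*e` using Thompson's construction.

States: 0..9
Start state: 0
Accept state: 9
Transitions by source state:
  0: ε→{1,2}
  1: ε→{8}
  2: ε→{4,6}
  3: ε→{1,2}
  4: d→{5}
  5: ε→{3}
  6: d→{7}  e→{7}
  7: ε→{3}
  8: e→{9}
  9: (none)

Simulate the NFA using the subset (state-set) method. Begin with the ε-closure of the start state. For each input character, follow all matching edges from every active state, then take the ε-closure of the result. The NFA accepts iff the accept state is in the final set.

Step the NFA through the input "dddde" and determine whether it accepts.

start: ε-closure({0}) = {0,1,2,4,6,8}
'd' @ 1: {1,2,3,4,5,6,7,8}
'd' @ 2: {1,2,3,4,5,6,7,8}
'd' @ 3: {1,2,3,4,5,6,7,8}
'd' @ 4: {1,2,3,4,5,6,7,8}
'e' @ 5: {1,2,3,4,6,7,8,9}  (accept∈set)
after full input: {1,2,3,4,6,7,8,9}  (accept=9 in)

Answer: ACCEPT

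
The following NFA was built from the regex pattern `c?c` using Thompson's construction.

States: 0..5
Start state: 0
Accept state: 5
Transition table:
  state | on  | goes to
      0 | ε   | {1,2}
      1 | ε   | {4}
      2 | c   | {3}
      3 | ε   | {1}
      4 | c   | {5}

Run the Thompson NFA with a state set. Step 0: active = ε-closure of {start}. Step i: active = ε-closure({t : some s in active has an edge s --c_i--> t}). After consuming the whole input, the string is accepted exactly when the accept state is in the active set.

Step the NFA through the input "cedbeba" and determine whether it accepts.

Answer: REJECT

Derivation:
S₀ = ε-closure({0}) = {0,1,2,4}
'c' @ 1: {1,3,4,5}  [accepting]
'e' @ 2: {}  — dead — no transitions
rest 'dbeba' ignored (set empty)
final: {}; accept 5 not in set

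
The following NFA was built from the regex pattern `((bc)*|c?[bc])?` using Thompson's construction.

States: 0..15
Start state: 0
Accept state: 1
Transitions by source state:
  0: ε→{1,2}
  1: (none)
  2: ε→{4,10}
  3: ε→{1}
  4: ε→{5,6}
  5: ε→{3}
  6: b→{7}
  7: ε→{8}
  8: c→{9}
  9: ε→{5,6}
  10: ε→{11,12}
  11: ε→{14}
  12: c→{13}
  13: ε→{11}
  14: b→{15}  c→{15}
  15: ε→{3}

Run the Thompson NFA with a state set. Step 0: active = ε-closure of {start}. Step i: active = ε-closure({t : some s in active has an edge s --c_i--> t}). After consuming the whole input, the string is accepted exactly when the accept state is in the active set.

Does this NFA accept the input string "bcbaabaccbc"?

Answer: REJECT

Steps:
S₀ = ε-closure({0}) = {0,1,2,3,4,5,6,10,11,12,14}
'b' @ 1: {1,3,7,8,15}  [accepting]
'c' @ 2: {1,3,5,6,9}  [accepting]
'b' @ 3: {7,8}
'a' @ 4: {}  — dead — no transitions
rest 'abaccbc' ignored (set empty)
final: {}; accept 1 not in set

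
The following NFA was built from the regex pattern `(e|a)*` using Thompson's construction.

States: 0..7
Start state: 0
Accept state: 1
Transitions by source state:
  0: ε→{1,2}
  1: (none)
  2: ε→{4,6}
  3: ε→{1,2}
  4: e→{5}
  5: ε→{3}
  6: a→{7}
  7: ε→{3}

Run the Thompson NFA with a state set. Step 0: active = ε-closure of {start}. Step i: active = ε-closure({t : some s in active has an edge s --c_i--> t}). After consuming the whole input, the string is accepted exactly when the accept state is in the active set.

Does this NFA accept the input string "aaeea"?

S₀ = ε-closure({0}) = {0,1,2,4,6}
'a' @ 1: {1,2,3,4,6,7}  ✓accept
'a' @ 2: {1,2,3,4,6,7}  ✓accept
'e' @ 3: {1,2,3,4,5,6}  ✓accept
'e' @ 4: {1,2,3,4,5,6}  ✓accept
'a' @ 5: {1,2,3,4,6,7}  ✓accept
final: {1,2,3,4,6,7}; accept 1 in set

Answer: ACCEPT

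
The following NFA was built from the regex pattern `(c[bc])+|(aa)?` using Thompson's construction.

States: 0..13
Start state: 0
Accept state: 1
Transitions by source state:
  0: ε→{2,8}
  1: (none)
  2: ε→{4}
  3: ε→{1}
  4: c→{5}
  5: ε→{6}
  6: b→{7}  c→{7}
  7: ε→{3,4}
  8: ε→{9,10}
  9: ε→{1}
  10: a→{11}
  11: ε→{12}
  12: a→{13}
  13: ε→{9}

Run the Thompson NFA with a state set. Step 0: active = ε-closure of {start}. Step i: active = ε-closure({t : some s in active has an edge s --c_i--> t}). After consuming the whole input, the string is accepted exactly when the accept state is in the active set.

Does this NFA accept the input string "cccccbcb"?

Answer: ACCEPT

Trace:
S₀ = ε-closure({0}) = {0,1,2,4,8,9,10}
'c' @ 1: {5,6}
'c' @ 2: {1,3,4,7}  ✓accept
'c' @ 3: {5,6}
'c' @ 4: {1,3,4,7}  ✓accept
'c' @ 5: {5,6}
'b' @ 6: {1,3,4,7}  ✓accept
'c' @ 7: {5,6}
'b' @ 8: {1,3,4,7}  ✓accept
final: {1,3,4,7}; accept 1 in set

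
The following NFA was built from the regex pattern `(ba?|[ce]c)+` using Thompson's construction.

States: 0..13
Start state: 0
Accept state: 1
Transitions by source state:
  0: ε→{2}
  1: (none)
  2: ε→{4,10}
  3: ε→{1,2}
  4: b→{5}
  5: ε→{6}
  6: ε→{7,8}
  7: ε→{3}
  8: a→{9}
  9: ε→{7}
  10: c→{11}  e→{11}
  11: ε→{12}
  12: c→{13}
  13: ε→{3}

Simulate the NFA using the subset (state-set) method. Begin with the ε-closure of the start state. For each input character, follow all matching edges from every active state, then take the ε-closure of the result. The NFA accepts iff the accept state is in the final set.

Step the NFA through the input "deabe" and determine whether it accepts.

initial (ε-close {0}): {0,2,4,10}
'd' @ 1: {}  — state set empty
rest 'eabe' ignored (set empty)
end set {} — state 1 not in

Answer: REJECT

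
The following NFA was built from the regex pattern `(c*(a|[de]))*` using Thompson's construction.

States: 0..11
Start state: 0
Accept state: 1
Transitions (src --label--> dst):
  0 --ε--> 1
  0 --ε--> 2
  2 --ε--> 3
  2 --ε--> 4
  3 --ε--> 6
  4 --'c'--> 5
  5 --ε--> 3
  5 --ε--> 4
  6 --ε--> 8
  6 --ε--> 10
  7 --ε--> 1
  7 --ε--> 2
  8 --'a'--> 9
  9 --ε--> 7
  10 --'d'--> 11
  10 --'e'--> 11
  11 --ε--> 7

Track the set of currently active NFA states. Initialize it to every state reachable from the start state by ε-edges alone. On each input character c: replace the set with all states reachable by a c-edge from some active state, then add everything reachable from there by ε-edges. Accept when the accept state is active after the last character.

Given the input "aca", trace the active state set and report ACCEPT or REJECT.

S₀ = ε-closure({0}) = {0,1,2,3,4,6,8,10}
'a' @ 1: {1,2,3,4,6,7,8,9,10}  [accepting]
'c' @ 2: {3,4,5,6,8,10}
'a' @ 3: {1,2,3,4,6,7,8,9,10}  [accepting]
end set {1,2,3,4,6,7,8,9,10} — state 1 in

Answer: ACCEPT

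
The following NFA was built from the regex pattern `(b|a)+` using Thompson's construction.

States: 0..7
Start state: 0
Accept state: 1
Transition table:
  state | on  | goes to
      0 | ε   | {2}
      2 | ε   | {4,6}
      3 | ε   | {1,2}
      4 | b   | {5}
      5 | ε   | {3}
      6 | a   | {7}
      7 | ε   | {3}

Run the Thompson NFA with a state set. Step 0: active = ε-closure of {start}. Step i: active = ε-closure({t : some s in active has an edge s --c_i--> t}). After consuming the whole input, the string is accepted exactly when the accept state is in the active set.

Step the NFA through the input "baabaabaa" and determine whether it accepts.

initial (ε-close {0}): {0,2,4,6}
'b' @ 1: {1,2,3,4,5,6}  [accepting]
'a' @ 2: {1,2,3,4,6,7}  [accepting]
'a' @ 3: {1,2,3,4,6,7}  [accepting]
'b' @ 4: {1,2,3,4,5,6}  [accepting]
'a' @ 5: {1,2,3,4,6,7}  [accepting]
'a' @ 6: {1,2,3,4,6,7}  [accepting]
'b' @ 7: {1,2,3,4,5,6}  [accepting]
'a' @ 8: {1,2,3,4,6,7}  [accepting]
'a' @ 9: {1,2,3,4,6,7}  [accepting]
end set {1,2,3,4,6,7} — state 1 in

Answer: ACCEPT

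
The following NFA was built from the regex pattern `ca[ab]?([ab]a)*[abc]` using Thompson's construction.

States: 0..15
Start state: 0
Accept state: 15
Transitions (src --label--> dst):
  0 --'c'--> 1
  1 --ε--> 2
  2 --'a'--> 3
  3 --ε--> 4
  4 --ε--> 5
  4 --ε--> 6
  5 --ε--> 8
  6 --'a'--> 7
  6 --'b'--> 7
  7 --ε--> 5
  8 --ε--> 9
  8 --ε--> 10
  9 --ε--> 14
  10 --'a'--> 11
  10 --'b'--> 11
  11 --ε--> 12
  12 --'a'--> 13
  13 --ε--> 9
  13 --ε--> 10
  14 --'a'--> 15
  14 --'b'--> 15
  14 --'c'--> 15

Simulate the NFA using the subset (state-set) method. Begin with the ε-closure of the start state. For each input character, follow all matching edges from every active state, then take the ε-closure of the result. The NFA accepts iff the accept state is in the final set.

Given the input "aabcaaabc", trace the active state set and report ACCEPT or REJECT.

Answer: REJECT

Trace:
start: ε-closure({0}) = {0}
'a' @ 1: {}  — dead — no transitions
rest 'abcaaabc' ignored (set empty)
final: {}; accept 15 not in set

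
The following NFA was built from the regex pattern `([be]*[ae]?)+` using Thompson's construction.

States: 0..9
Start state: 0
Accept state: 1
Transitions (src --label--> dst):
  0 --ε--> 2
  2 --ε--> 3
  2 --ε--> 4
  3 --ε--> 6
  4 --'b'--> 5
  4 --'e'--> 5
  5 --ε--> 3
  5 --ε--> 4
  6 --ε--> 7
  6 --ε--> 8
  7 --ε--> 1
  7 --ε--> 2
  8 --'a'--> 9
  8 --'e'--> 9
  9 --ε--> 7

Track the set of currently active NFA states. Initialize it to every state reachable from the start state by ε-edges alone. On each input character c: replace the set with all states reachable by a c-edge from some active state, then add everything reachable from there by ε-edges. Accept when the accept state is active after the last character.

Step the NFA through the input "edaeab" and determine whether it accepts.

Answer: REJECT

Derivation:
start: ε-closure({0}) = {0,1,2,3,4,6,7,8}
'e' @ 1: {1,2,3,4,5,6,7,8,9}  ✓accept
'd' @ 2: {}  — no active states
rest 'aeab' ignored (set empty)
after full input: {}  (accept=1 not in)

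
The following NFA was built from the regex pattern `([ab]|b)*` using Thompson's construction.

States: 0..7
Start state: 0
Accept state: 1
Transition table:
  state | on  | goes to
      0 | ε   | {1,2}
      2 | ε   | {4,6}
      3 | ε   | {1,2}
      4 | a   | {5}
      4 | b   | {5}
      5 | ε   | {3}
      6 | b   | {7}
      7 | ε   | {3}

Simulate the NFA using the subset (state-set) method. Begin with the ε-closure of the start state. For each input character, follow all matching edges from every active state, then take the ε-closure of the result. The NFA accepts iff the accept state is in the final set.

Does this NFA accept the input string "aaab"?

Answer: ACCEPT

Steps:
S₀ = ε-closure({0}) = {0,1,2,4,6}
'a' @ 1: {1,2,3,4,5,6}  ✓accept
'a' @ 2: {1,2,3,4,5,6}  ✓accept
'a' @ 3: {1,2,3,4,5,6}  ✓accept
'b' @ 4: {1,2,3,4,5,6,7}  ✓accept
end set {1,2,3,4,5,6,7} — state 1 in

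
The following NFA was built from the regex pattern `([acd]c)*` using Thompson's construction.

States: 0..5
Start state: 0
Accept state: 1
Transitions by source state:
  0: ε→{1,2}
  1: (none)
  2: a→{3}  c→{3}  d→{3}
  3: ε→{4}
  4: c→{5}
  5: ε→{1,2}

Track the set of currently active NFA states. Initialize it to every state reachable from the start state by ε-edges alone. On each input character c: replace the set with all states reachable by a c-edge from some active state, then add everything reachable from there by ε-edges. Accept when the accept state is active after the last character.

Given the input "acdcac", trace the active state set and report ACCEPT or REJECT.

initial (ε-close {0}): {0,1,2}
'a' @ 1: {3,4}
'c' @ 2: {1,2,5}  (accept∈set)
'd' @ 3: {3,4}
'c' @ 4: {1,2,5}  (accept∈set)
'a' @ 5: {3,4}
'c' @ 6: {1,2,5}  (accept∈set)
after full input: {1,2,5}  (accept=1 in)

Answer: ACCEPT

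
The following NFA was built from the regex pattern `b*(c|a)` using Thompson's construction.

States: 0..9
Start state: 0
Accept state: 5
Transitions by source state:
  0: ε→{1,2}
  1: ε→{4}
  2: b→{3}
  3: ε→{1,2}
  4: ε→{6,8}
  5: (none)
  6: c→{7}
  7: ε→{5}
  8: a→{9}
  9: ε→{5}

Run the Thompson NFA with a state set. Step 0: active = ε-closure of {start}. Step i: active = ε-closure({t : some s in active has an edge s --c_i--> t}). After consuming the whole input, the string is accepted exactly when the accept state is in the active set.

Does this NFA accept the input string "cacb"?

start: ε-closure({0}) = {0,1,2,4,6,8}
'c' @ 1: {5,7}  ✓accept
'a' @ 2: {}  — no active states
rest 'cb' ignored (set empty)
after full input: {}  (accept=5 not in)

Answer: REJECT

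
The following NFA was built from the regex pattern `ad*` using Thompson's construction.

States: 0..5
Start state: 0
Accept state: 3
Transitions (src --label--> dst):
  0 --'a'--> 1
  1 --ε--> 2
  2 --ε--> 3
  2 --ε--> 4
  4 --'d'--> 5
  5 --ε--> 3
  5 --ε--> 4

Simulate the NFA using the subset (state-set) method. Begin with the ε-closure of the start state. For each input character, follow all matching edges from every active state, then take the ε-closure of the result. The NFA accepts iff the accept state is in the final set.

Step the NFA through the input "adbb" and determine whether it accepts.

Answer: REJECT

Steps:
start: ε-closure({0}) = {0}
'a' @ 1: {1,2,3,4}  (accept∈set)
'd' @ 2: {3,4,5}  (accept∈set)
'b' @ 3: {}  — dead — no transitions
rest 'b' ignored (set empty)
after full input: {}  (accept=3 not in)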